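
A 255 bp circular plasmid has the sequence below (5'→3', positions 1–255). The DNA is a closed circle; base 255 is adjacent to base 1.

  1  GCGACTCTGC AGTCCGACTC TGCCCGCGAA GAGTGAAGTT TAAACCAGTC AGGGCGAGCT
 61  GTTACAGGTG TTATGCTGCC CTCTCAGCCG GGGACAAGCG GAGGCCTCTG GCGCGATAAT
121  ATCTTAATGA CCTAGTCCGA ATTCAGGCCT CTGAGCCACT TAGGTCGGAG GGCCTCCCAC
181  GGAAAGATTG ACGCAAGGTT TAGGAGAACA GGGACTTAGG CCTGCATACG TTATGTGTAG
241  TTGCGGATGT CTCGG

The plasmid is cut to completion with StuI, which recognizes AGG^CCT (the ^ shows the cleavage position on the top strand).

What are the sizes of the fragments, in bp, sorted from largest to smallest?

StuI sites (AGGCCT) start at positions 102, 145, 218.
StuI cuts after base 3 of each site, so after positions 104, 147, 220.
Circular molecule, 3 cuts → 3 fragments:
  105–147 → 43 bp
  148–220 → 73 bp
  221–255 then 1–104 → 35 + 104 = 139 bp
Sorted largest to smallest: 139, 73, 43 bp.

139, 73, 43 bp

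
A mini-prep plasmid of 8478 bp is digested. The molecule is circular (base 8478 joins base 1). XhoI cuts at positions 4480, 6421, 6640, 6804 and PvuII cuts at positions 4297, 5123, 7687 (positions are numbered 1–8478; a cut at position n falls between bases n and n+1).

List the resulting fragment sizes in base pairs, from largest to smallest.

5088, 1298, 883, 643, 219, 183, 164 bp

Combined cut positions (sorted): 4297, 4480, 5123, 6421, 6640, 6804, 7687.
Circular molecule, 7 cuts → 7 fragments:
  4480 − 4297 = 183 bp
  5123 − 4480 = 643 bp
  6421 − 5123 = 1298 bp
  6640 − 6421 = 219 bp
  6804 − 6640 = 164 bp
  7687 − 6804 = 883 bp
  wrap: 8478 − 7687 + 4297 = 5088 bp
Sorted largest to smallest: 5088, 1298, 883, 643, 219, 183, 164 bp.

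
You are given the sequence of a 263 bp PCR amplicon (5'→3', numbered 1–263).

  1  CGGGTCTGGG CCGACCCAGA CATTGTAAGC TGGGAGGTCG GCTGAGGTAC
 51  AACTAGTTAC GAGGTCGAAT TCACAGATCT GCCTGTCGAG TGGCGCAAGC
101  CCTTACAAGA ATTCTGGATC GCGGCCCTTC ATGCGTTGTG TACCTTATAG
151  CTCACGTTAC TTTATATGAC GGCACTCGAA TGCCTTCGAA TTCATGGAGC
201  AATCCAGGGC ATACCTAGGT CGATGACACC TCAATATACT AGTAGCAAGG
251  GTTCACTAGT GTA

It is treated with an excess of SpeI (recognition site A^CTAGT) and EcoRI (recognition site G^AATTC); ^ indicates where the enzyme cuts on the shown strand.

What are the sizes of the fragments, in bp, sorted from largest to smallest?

SpeI sites (ACTAGT) start at positions 52, 238, 255.
SpeI cuts after the first base of each site, so after positions 52, 238, 255.
EcoRI sites (GAATTC) start at positions 67, 109, 188.
EcoRI cuts after the first base of each site, so after positions 67, 109, 188.
Combined cut positions: 52, 67, 109, 188, 238, 255.
Linear molecule, 6 cuts → 7 fragments:
  1–52 → 52 bp
  53–67 → 15 bp
  68–109 → 42 bp
  110–188 → 79 bp
  189–238 → 50 bp
  239–255 → 17 bp
  256–263 → 8 bp
Sorted largest to smallest: 79, 52, 50, 42, 17, 15, 8 bp.

79, 52, 50, 42, 17, 15, 8 bp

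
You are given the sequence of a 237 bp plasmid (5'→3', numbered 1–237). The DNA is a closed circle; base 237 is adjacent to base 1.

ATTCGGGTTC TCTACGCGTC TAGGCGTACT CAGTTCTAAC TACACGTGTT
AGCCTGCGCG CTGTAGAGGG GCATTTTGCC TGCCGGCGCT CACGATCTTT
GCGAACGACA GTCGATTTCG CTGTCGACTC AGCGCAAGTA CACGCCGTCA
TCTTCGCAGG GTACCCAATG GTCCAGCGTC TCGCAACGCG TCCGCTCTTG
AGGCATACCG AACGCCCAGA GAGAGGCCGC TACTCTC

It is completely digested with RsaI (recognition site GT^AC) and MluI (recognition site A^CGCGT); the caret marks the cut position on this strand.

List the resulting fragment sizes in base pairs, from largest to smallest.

RsaI sites (GTAC) start at positions 26, 138, 161.
RsaI cuts after base 2 of each site, so after positions 27, 139, 162.
MluI sites (ACGCGT) start at positions 14, 186.
MluI cuts after the first base of each site, so after positions 14, 186.
Combined cut positions: 14, 27, 139, 162, 186.
Circular molecule, 5 cuts → 5 fragments:
  15–27 → 13 bp
  28–139 → 112 bp
  140–162 → 23 bp
  163–186 → 24 bp
  187–237 then 1–14 → 51 + 14 = 65 bp
Sorted largest to smallest: 112, 65, 24, 23, 13 bp.

112, 65, 24, 23, 13 bp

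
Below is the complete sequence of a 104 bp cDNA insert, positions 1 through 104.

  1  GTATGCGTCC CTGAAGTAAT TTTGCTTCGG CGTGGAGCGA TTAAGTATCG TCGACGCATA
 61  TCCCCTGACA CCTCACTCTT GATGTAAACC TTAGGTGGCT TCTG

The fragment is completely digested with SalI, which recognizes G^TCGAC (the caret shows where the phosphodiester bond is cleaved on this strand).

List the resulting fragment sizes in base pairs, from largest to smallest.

The SalI site (GTCGAC) starts at position 50.
SalI cuts after the first base of each site, so after position 50.
Linear molecule, 1 cut → 2 fragments:
  1–50 → 50 bp
  51–104 → 54 bp
Sorted largest to smallest: 54, 50 bp.

54, 50 bp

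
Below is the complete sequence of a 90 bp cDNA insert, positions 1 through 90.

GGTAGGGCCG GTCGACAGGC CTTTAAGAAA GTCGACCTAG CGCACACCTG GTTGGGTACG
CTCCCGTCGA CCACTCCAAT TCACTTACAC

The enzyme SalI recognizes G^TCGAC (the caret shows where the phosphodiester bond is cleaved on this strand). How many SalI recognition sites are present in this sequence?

GTCGAC occurs starting at positions 11, 31, 66.
SalI cuts at 3 sites.

3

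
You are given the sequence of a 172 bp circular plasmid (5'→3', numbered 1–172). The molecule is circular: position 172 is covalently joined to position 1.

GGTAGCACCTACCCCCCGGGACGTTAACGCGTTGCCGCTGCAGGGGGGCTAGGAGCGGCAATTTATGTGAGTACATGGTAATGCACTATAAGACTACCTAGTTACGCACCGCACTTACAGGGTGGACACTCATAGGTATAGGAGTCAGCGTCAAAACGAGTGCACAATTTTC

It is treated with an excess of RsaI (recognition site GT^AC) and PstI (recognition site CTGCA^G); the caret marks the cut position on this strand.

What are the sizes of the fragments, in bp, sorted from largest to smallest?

142, 30 bp

The RsaI site (GTAC) starts at position 71.
RsaI cuts after base 2 of each site, so after position 72.
The PstI site (CTGCAG) starts at position 38.
PstI cuts after base 5 of each site (before the last base), so after position 42.
Combined cut positions: 42, 72.
Circular molecule, 2 cuts → 2 fragments:
  43–72 → 30 bp
  73–172 then 1–42 → 100 + 42 = 142 bp
Sorted largest to smallest: 142, 30 bp.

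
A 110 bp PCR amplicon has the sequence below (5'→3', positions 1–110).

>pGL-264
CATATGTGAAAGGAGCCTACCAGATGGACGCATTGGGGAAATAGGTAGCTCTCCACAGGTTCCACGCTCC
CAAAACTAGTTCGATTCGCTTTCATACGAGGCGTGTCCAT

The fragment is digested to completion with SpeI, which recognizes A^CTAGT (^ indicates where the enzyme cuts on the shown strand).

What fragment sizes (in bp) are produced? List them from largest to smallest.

75, 35 bp

The SpeI site (ACTAGT) starts at position 75.
SpeI cuts after the first base of each site, so after position 75.
Linear molecule, 1 cut → 2 fragments:
  1–75 → 75 bp
  76–110 → 35 bp
Sorted largest to smallest: 75, 35 bp.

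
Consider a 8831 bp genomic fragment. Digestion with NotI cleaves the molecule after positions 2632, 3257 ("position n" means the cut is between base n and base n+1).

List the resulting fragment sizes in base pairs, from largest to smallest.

5574, 2632, 625 bp

Linear molecule, 2 cuts → 3 fragments:
  2632 − 0 = 2632 bp
  3257 − 2632 = 625 bp
  8831 − 3257 = 5574 bp
Sorted largest to smallest: 5574, 2632, 625 bp.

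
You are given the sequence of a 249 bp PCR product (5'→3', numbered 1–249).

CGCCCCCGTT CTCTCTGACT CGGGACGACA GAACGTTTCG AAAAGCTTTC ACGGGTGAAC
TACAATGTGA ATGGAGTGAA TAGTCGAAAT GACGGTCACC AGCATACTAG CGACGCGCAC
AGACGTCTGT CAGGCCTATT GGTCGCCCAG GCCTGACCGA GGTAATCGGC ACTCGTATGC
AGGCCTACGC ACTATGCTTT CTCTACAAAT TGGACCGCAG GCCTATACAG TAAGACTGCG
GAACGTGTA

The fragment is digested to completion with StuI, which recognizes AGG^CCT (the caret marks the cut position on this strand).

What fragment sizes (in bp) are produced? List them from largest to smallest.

134, 38, 32, 28, 17 bp

StuI sites (AGGCCT) start at positions 132, 149, 181, 219.
StuI cuts after base 3 of each site, so after positions 134, 151, 183, 221.
Linear molecule, 4 cuts → 5 fragments:
  1–134 → 134 bp
  135–151 → 17 bp
  152–183 → 32 bp
  184–221 → 38 bp
  222–249 → 28 bp
Sorted largest to smallest: 134, 38, 32, 28, 17 bp.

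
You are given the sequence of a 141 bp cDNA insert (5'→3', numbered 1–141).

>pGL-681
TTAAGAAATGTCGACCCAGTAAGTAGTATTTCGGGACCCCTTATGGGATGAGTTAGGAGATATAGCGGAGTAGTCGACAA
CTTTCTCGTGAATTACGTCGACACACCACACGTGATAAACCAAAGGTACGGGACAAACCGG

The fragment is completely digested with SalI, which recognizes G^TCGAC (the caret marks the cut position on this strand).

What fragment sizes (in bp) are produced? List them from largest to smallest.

SalI sites (GTCGAC) start at positions 10, 73, 97.
SalI cuts after the first base of each site, so after positions 10, 73, 97.
Linear molecule, 3 cuts → 4 fragments:
  1–10 → 10 bp
  11–73 → 63 bp
  74–97 → 24 bp
  98–141 → 44 bp
Sorted largest to smallest: 63, 44, 24, 10 bp.

63, 44, 24, 10 bp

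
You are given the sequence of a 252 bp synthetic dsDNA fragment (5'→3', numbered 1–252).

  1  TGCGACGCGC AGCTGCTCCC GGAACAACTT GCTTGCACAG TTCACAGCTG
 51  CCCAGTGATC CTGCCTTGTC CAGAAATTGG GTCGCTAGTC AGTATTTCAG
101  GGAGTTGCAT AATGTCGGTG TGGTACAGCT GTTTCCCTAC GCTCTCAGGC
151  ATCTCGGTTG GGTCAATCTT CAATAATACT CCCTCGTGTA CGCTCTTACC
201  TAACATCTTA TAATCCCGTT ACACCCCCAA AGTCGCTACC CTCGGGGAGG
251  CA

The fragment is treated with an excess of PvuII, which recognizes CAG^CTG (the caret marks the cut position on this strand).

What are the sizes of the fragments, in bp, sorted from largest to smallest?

124, 81, 35, 12 bp

PvuII sites (CAGCTG) start at positions 10, 45, 126.
PvuII cuts after base 3 of each site, so after positions 12, 47, 128.
Linear molecule, 3 cuts → 4 fragments:
  1–12 → 12 bp
  13–47 → 35 bp
  48–128 → 81 bp
  129–252 → 124 bp
Sorted largest to smallest: 124, 81, 35, 12 bp.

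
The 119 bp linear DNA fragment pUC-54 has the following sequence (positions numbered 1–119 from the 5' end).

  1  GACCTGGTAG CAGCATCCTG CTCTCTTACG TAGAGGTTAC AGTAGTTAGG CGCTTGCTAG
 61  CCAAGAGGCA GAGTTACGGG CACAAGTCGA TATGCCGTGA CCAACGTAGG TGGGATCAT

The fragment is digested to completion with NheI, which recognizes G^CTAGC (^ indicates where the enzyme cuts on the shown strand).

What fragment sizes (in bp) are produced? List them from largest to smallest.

63, 56 bp

The NheI site (GCTAGC) starts at position 56.
NheI cuts after the first base of each site, so after position 56.
Linear molecule, 1 cut → 2 fragments:
  1–56 → 56 bp
  57–119 → 63 bp
Sorted largest to smallest: 63, 56 bp.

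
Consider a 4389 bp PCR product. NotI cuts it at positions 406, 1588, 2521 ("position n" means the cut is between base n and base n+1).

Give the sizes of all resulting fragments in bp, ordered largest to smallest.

Linear molecule, 3 cuts → 4 fragments:
  406 − 0 = 406 bp
  1588 − 406 = 1182 bp
  2521 − 1588 = 933 bp
  4389 − 2521 = 1868 bp
Sorted largest to smallest: 1868, 1182, 933, 406 bp.

1868, 1182, 933, 406 bp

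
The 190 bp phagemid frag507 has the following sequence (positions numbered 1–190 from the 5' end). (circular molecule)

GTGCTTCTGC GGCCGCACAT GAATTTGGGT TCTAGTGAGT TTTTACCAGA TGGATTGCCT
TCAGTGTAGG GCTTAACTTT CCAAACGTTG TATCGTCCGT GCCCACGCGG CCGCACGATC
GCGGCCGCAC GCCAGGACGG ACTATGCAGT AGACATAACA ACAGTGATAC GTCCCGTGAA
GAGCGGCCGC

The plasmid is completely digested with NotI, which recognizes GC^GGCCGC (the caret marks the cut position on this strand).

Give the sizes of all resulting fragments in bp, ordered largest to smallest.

NotI sites (GCGGCCGC) start at positions 9, 107, 121, 183.
NotI cuts after base 2 of each site, so after positions 10, 108, 122, 184.
Circular molecule, 4 cuts → 4 fragments:
  11–108 → 98 bp
  109–122 → 14 bp
  123–184 → 62 bp
  185–190 then 1–10 → 6 + 10 = 16 bp
Sorted largest to smallest: 98, 62, 16, 14 bp.

98, 62, 16, 14 bp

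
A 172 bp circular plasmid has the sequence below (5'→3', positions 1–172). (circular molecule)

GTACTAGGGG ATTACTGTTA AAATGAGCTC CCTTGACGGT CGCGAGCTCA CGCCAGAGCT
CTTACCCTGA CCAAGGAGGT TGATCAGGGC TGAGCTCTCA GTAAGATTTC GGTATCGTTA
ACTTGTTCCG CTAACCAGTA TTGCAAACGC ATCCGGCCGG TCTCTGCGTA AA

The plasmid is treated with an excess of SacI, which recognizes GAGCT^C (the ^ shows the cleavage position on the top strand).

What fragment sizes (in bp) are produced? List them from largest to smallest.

SacI sites (GAGCTC) start at positions 25, 44, 56, 92.
SacI cuts after base 5 of each site (before the last base), so after positions 29, 48, 60, 96.
Circular molecule, 4 cuts → 4 fragments:
  30–48 → 19 bp
  49–60 → 12 bp
  61–96 → 36 bp
  97–172 then 1–29 → 76 + 29 = 105 bp
Sorted largest to smallest: 105, 36, 19, 12 bp.

105, 36, 19, 12 bp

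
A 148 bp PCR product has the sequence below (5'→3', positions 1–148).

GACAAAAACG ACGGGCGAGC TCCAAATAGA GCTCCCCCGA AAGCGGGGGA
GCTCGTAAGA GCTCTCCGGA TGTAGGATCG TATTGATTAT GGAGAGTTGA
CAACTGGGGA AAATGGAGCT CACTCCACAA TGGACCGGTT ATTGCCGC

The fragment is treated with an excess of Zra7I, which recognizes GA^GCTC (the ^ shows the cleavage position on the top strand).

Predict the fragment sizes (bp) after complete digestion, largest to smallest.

57, 31, 20, 18, 12, 10 bp

Zra7I sites (GAGCTC) start at positions 17, 29, 49, 59, 116.
Zra7I cuts after base 2 of each site, so after positions 18, 30, 50, 60, 117.
Linear molecule, 5 cuts → 6 fragments:
  1–18 → 18 bp
  19–30 → 12 bp
  31–50 → 20 bp
  51–60 → 10 bp
  61–117 → 57 bp
  118–148 → 31 bp
Sorted largest to smallest: 57, 31, 20, 18, 12, 10 bp.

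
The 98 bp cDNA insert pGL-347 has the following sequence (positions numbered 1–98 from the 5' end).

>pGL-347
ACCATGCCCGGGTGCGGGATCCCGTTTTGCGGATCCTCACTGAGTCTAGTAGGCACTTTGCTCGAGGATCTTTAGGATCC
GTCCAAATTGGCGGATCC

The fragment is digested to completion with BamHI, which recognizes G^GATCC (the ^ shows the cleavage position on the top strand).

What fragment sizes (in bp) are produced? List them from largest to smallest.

44, 18, 17, 14, 5 bp

BamHI sites (GGATCC) start at positions 17, 31, 75, 93.
BamHI cuts after the first base of each site, so after positions 17, 31, 75, 93.
Linear molecule, 4 cuts → 5 fragments:
  1–17 → 17 bp
  18–31 → 14 bp
  32–75 → 44 bp
  76–93 → 18 bp
  94–98 → 5 bp
Sorted largest to smallest: 44, 18, 17, 14, 5 bp.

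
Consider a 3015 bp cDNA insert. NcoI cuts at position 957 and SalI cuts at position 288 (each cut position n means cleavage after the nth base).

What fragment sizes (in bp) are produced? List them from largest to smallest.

2058, 669, 288 bp

Combined cut positions (sorted): 288, 957.
Linear molecule, 2 cuts → 3 fragments:
  288 − 0 = 288 bp
  957 − 288 = 669 bp
  3015 − 957 = 2058 bp
Sorted largest to smallest: 2058, 669, 288 bp.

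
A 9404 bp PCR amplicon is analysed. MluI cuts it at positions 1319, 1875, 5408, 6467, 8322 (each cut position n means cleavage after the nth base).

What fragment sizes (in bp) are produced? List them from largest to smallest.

Linear molecule, 5 cuts → 6 fragments:
  1319 − 0 = 1319 bp
  1875 − 1319 = 556 bp
  5408 − 1875 = 3533 bp
  6467 − 5408 = 1059 bp
  8322 − 6467 = 1855 bp
  9404 − 8322 = 1082 bp
Sorted largest to smallest: 3533, 1855, 1319, 1082, 1059, 556 bp.

3533, 1855, 1319, 1082, 1059, 556 bp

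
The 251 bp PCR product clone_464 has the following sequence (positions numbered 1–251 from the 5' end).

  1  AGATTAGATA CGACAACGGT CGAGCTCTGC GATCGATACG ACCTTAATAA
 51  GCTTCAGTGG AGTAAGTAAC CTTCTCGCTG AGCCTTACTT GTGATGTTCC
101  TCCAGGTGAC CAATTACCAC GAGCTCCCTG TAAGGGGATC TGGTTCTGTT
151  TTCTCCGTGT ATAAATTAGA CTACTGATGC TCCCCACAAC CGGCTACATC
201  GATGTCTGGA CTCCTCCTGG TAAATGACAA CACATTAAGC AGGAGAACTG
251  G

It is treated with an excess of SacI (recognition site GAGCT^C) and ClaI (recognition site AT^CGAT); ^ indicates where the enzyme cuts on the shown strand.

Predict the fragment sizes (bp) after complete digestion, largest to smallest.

92, 74, 52, 26, 7 bp

SacI sites (GAGCTC) start at positions 22, 121.
SacI cuts after base 5 of each site (before the last base), so after positions 26, 125.
ClaI sites (ATCGAT) start at positions 32, 198.
ClaI cuts after base 2 of each site, so after positions 33, 199.
Combined cut positions: 26, 33, 125, 199.
Linear molecule, 4 cuts → 5 fragments:
  1–26 → 26 bp
  27–33 → 7 bp
  34–125 → 92 bp
  126–199 → 74 bp
  200–251 → 52 bp
Sorted largest to smallest: 92, 74, 52, 26, 7 bp.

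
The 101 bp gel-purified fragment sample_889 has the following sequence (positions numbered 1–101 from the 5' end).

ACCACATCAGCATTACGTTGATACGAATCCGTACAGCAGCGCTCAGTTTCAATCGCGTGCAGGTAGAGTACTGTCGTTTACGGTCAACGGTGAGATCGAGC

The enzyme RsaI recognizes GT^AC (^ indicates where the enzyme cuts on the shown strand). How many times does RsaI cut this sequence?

2

GTAC occurs starting at positions 31, 68.
RsaI cuts at 2 sites.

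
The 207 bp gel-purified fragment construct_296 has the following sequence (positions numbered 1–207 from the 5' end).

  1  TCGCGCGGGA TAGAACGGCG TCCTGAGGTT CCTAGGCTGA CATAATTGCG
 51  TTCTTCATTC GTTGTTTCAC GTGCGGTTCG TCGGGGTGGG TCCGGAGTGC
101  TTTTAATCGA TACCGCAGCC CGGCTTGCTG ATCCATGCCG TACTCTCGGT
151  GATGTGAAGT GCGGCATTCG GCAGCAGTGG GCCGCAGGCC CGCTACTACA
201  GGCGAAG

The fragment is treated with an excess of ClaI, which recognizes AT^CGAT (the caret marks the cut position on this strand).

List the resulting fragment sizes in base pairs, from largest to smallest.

107, 100 bp

The ClaI site (ATCGAT) starts at position 106.
ClaI cuts after base 2 of each site, so after position 107.
Linear molecule, 1 cut → 2 fragments:
  1–107 → 107 bp
  108–207 → 100 bp
Sorted largest to smallest: 107, 100 bp.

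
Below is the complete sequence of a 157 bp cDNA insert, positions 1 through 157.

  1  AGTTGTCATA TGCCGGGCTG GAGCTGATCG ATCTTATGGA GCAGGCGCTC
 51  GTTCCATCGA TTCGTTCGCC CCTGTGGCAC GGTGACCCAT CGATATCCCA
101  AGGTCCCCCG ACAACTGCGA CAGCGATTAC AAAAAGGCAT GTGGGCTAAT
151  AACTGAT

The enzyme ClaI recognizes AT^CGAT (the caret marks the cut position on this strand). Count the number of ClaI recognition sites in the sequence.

ATCGAT occurs starting at positions 27, 56, 89.
ClaI cuts at 3 sites.

3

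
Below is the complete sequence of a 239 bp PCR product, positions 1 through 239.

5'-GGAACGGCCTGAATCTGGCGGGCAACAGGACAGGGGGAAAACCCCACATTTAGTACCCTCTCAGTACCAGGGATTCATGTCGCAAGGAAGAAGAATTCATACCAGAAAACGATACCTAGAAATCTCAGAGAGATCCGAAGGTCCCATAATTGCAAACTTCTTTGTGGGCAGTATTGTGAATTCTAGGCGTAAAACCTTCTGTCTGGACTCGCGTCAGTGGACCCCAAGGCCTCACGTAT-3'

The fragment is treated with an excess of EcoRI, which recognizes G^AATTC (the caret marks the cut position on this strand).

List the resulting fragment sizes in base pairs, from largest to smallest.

EcoRI sites (GAATTC) start at positions 93, 178.
EcoRI cuts after the first base of each site, so after positions 93, 178.
Linear molecule, 2 cuts → 3 fragments:
  1–93 → 93 bp
  94–178 → 85 bp
  179–239 → 61 bp
Sorted largest to smallest: 93, 85, 61 bp.

93, 85, 61 bp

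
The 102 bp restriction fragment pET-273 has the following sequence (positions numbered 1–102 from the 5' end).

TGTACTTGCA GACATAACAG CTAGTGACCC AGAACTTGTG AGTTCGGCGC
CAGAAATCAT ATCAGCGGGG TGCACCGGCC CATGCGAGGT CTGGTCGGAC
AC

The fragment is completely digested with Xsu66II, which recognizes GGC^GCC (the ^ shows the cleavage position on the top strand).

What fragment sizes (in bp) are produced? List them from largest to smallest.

54, 48 bp

The Xsu66II site (GGCGCC) starts at position 46.
Xsu66II cuts after base 3 of each site, so after position 48.
Linear molecule, 1 cut → 2 fragments:
  1–48 → 48 bp
  49–102 → 54 bp
Sorted largest to smallest: 54, 48 bp.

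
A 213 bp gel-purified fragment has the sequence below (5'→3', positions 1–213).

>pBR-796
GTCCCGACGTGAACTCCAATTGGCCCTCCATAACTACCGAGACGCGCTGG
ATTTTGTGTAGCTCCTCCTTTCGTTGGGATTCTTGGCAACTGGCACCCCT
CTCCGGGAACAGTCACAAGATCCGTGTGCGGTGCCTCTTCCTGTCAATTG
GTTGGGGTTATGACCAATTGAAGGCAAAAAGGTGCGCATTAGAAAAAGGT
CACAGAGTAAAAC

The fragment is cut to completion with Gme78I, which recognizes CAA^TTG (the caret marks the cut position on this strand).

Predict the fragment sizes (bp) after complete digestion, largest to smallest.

Gme78I sites (CAATTG) start at positions 17, 145, 165.
Gme78I cuts after base 3 of each site, so after positions 19, 147, 167.
Linear molecule, 3 cuts → 4 fragments:
  1–19 → 19 bp
  20–147 → 128 bp
  148–167 → 20 bp
  168–213 → 46 bp
Sorted largest to smallest: 128, 46, 20, 19 bp.

128, 46, 20, 19 bp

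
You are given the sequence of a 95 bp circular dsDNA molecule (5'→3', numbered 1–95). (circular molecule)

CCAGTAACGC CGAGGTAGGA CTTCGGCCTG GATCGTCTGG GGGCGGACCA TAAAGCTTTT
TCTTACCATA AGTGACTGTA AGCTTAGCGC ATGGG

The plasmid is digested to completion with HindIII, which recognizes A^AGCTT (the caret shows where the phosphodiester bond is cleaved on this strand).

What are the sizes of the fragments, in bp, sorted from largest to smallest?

68, 27 bp

HindIII sites (AAGCTT) start at positions 53, 80.
HindIII cuts after the first base of each site, so after positions 53, 80.
Circular molecule, 2 cuts → 2 fragments:
  54–80 → 27 bp
  81–95 then 1–53 → 15 + 53 = 68 bp
Sorted largest to smallest: 68, 27 bp.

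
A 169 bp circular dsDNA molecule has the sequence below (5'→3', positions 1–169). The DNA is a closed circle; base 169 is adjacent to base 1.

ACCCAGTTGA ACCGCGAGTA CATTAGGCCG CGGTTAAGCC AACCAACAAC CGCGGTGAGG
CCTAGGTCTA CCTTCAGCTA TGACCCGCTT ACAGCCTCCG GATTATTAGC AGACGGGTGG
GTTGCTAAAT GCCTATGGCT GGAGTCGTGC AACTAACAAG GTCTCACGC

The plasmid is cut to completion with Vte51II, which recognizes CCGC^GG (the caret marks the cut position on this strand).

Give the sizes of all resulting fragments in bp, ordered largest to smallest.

Vte51II sites (CCGCGG) start at positions 28, 50.
Vte51II cuts after base 4 of each site, so after positions 31, 53.
Circular molecule, 2 cuts → 2 fragments:
  32–53 → 22 bp
  54–169 then 1–31 → 116 + 31 = 147 bp
Sorted largest to smallest: 147, 22 bp.

147, 22 bp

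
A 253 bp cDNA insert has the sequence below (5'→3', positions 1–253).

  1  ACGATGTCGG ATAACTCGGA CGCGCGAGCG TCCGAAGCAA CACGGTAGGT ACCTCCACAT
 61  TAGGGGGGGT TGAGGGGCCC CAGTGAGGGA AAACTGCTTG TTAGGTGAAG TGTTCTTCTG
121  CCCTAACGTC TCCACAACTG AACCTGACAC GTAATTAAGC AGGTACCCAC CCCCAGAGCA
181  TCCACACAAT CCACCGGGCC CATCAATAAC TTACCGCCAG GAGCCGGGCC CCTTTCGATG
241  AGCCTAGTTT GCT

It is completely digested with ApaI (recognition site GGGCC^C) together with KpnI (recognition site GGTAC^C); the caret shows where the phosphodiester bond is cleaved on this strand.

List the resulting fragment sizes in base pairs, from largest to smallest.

87, 52, 34, 30, 27, 23 bp

ApaI sites (GGGCCC) start at positions 75, 196, 226.
ApaI cuts after base 5 of each site (before the last base), so after positions 79, 200, 230.
KpnI sites (GGTACC) start at positions 48, 162.
KpnI cuts after base 5 of each site (before the last base), so after positions 52, 166.
Combined cut positions: 52, 79, 166, 200, 230.
Linear molecule, 5 cuts → 6 fragments:
  1–52 → 52 bp
  53–79 → 27 bp
  80–166 → 87 bp
  167–200 → 34 bp
  201–230 → 30 bp
  231–253 → 23 bp
Sorted largest to smallest: 87, 52, 34, 30, 27, 23 bp.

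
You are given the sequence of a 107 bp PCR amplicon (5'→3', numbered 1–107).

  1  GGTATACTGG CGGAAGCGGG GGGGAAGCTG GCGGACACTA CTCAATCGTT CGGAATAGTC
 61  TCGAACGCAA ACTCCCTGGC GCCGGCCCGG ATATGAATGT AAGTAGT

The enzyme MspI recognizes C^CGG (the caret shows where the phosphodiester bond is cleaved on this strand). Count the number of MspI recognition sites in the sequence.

2

CCGG occurs starting at positions 82, 87.
MspI cuts at 2 sites.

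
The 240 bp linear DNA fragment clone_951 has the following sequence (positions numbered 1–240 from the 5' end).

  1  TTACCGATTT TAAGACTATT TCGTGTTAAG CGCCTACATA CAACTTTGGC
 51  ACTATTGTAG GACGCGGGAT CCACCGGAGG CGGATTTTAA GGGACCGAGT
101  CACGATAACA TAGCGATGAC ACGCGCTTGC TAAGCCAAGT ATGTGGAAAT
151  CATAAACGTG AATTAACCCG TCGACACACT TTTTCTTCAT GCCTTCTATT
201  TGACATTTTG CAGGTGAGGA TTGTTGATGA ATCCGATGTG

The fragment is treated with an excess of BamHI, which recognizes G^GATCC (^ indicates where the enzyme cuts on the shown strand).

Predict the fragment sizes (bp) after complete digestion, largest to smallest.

173, 67 bp

The BamHI site (GGATCC) starts at position 67.
BamHI cuts after the first base of each site, so after position 67.
Linear molecule, 1 cut → 2 fragments:
  1–67 → 67 bp
  68–240 → 173 bp
Sorted largest to smallest: 173, 67 bp.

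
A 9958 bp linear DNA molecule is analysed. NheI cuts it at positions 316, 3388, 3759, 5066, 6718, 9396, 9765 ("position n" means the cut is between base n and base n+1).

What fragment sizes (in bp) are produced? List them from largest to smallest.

3072, 2678, 1652, 1307, 371, 369, 316, 193 bp

Linear molecule, 7 cuts → 8 fragments:
  316 − 0 = 316 bp
  3388 − 316 = 3072 bp
  3759 − 3388 = 371 bp
  5066 − 3759 = 1307 bp
  6718 − 5066 = 1652 bp
  9396 − 6718 = 2678 bp
  9765 − 9396 = 369 bp
  9958 − 9765 = 193 bp
Sorted largest to smallest: 3072, 2678, 1652, 1307, 371, 369, 316, 193 bp.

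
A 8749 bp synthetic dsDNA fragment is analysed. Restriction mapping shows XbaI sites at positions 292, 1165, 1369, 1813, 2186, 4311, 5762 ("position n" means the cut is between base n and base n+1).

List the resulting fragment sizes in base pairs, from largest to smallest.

2987, 2125, 1451, 873, 444, 373, 292, 204 bp

Linear molecule, 7 cuts → 8 fragments:
  292 − 0 = 292 bp
  1165 − 292 = 873 bp
  1369 − 1165 = 204 bp
  1813 − 1369 = 444 bp
  2186 − 1813 = 373 bp
  4311 − 2186 = 2125 bp
  5762 − 4311 = 1451 bp
  8749 − 5762 = 2987 bp
Sorted largest to smallest: 2987, 2125, 1451, 873, 444, 373, 292, 204 bp.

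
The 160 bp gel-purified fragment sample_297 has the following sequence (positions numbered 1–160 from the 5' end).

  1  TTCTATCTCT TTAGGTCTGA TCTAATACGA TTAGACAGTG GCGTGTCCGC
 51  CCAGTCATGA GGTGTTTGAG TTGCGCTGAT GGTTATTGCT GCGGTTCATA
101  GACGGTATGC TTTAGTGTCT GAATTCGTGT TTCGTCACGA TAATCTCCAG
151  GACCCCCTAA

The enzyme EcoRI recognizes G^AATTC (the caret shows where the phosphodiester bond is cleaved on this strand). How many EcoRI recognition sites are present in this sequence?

GAATTC occurs starting at position 121.
EcoRI cuts at 1 site.

1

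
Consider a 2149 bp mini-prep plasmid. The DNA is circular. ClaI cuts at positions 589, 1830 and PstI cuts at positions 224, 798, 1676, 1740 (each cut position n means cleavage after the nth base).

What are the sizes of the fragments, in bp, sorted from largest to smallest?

878, 543, 365, 209, 90, 64 bp

Combined cut positions (sorted): 224, 589, 798, 1676, 1740, 1830.
Circular molecule, 6 cuts → 6 fragments:
  589 − 224 = 365 bp
  798 − 589 = 209 bp
  1676 − 798 = 878 bp
  1740 − 1676 = 64 bp
  1830 − 1740 = 90 bp
  wrap: 2149 − 1830 + 224 = 543 bp
Sorted largest to smallest: 878, 543, 365, 209, 90, 64 bp.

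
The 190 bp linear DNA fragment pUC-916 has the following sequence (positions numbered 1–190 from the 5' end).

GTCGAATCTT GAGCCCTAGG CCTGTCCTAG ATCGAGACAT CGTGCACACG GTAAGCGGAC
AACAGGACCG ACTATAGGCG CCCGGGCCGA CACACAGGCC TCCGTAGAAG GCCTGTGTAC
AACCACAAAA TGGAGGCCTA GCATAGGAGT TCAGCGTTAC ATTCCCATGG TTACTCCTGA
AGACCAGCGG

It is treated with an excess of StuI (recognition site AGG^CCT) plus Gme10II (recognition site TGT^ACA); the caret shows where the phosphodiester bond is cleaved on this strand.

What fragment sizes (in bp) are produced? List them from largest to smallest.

StuI sites (AGGCCT) start at positions 18, 96, 109, 134.
StuI cuts after base 3 of each site, so after positions 20, 98, 111, 136.
The Gme10II site (TGTACA) starts at position 116.
Gme10II cuts after base 3 of each site, so after position 118.
Combined cut positions: 20, 98, 111, 118, 136.
Linear molecule, 5 cuts → 6 fragments:
  1–20 → 20 bp
  21–98 → 78 bp
  99–111 → 13 bp
  112–118 → 7 bp
  119–136 → 18 bp
  137–190 → 54 bp
Sorted largest to smallest: 78, 54, 20, 18, 13, 7 bp.

78, 54, 20, 18, 13, 7 bp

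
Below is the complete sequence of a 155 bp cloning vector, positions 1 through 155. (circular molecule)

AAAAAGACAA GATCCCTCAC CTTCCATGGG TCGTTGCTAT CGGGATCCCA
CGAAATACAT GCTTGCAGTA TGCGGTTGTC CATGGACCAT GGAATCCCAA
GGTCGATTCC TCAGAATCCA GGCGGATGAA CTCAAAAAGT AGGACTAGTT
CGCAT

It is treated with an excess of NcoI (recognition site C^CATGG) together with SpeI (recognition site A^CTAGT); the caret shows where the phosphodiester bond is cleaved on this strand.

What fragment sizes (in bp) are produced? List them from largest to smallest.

57, 56, 35, 7 bp

NcoI sites (CCATGG) start at positions 24, 80, 87.
NcoI cuts after the first base of each site, so after positions 24, 80, 87.
The SpeI site (ACTAGT) starts at position 144.
SpeI cuts after the first base of each site, so after position 144.
Combined cut positions: 24, 80, 87, 144.
Circular molecule, 4 cuts → 4 fragments:
  25–80 → 56 bp
  81–87 → 7 bp
  88–144 → 57 bp
  145–155 then 1–24 → 11 + 24 = 35 bp
Sorted largest to smallest: 57, 56, 35, 7 bp.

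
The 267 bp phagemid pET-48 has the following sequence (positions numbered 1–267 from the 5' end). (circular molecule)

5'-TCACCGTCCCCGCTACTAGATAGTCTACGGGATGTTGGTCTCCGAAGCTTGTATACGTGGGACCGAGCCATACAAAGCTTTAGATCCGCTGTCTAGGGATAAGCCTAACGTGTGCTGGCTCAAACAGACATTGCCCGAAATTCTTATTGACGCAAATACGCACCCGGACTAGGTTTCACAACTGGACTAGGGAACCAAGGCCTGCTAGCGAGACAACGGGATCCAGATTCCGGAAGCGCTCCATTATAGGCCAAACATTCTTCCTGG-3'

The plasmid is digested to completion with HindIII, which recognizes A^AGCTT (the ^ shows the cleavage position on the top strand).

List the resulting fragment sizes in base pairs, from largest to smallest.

237, 30 bp

HindIII sites (AAGCTT) start at positions 45, 75.
HindIII cuts after the first base of each site, so after positions 45, 75.
Circular molecule, 2 cuts → 2 fragments:
  46–75 → 30 bp
  76–267 then 1–45 → 192 + 45 = 237 bp
Sorted largest to smallest: 237, 30 bp.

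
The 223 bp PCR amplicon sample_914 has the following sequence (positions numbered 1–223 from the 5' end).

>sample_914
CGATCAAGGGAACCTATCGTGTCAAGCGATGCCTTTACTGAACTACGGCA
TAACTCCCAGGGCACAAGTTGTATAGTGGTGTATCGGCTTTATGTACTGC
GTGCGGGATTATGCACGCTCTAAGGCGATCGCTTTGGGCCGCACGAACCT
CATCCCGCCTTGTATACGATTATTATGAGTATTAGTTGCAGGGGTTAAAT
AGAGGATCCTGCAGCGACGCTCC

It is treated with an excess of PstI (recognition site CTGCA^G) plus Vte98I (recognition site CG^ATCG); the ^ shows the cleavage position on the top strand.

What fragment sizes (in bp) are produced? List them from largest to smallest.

The PstI site (CTGCAG) starts at position 209.
PstI cuts after base 5 of each site (before the last base), so after position 213.
The Vte98I site (CGATCG) starts at position 126.
Vte98I cuts after base 2 of each site, so after position 127.
Combined cut positions: 127, 213.
Linear molecule, 2 cuts → 3 fragments:
  1–127 → 127 bp
  128–213 → 86 bp
  214–223 → 10 bp
Sorted largest to smallest: 127, 86, 10 bp.

127, 86, 10 bp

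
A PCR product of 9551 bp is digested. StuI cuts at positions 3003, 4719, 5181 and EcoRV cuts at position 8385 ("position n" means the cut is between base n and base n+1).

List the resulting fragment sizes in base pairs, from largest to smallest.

Combined cut positions (sorted): 3003, 4719, 5181, 8385.
Linear molecule, 4 cuts → 5 fragments:
  3003 − 0 = 3003 bp
  4719 − 3003 = 1716 bp
  5181 − 4719 = 462 bp
  8385 − 5181 = 3204 bp
  9551 − 8385 = 1166 bp
Sorted largest to smallest: 3204, 3003, 1716, 1166, 462 bp.

3204, 3003, 1716, 1166, 462 bp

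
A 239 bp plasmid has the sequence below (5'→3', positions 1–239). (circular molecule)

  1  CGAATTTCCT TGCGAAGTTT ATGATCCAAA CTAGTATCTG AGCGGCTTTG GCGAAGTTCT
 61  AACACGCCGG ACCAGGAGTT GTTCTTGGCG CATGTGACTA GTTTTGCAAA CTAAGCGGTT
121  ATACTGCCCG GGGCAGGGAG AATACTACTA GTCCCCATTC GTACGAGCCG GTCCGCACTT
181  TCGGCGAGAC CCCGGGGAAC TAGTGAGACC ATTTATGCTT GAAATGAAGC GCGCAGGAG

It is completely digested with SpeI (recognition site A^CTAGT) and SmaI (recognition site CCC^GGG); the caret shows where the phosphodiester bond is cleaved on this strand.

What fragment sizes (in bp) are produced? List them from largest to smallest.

70, 67, 46, 32, 18, 6 bp

SpeI sites (ACTAGT) start at positions 30, 97, 147, 199.
SpeI cuts after the first base of each site, so after positions 30, 97, 147, 199.
SmaI sites (CCCGGG) start at positions 127, 191.
SmaI cuts after base 3 of each site, so after positions 129, 193.
Combined cut positions: 30, 97, 129, 147, 193, 199.
Circular molecule, 6 cuts → 6 fragments:
  31–97 → 67 bp
  98–129 → 32 bp
  130–147 → 18 bp
  148–193 → 46 bp
  194–199 → 6 bp
  200–239 then 1–30 → 40 + 30 = 70 bp
Sorted largest to smallest: 70, 67, 46, 32, 18, 6 bp.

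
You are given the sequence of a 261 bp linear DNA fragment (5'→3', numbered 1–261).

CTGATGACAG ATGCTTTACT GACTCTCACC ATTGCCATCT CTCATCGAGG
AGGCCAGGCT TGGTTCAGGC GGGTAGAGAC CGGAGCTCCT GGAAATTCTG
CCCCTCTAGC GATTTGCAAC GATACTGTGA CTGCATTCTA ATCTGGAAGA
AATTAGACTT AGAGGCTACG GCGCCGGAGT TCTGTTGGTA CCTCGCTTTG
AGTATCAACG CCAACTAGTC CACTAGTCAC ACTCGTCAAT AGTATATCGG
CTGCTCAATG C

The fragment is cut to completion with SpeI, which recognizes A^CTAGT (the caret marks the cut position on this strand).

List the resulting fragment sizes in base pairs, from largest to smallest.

214, 39, 8 bp

SpeI sites (ACTAGT) start at positions 214, 222.
SpeI cuts after the first base of each site, so after positions 214, 222.
Linear molecule, 2 cuts → 3 fragments:
  1–214 → 214 bp
  215–222 → 8 bp
  223–261 → 39 bp
Sorted largest to smallest: 214, 39, 8 bp.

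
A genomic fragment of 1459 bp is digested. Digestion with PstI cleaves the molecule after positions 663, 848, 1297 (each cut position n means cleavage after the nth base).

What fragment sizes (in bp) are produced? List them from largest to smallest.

Linear molecule, 3 cuts → 4 fragments:
  663 − 0 = 663 bp
  848 − 663 = 185 bp
  1297 − 848 = 449 bp
  1459 − 1297 = 162 bp
Sorted largest to smallest: 663, 449, 185, 162 bp.

663, 449, 185, 162 bp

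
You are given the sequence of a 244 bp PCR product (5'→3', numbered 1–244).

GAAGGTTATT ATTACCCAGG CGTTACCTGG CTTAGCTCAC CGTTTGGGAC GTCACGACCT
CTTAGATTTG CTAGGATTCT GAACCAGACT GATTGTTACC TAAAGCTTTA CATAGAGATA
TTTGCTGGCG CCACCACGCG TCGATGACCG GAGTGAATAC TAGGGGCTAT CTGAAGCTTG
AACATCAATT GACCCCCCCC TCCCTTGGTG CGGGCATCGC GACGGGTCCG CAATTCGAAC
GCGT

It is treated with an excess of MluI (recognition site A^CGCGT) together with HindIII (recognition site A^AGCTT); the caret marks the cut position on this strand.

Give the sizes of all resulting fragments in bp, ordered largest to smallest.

103, 65, 38, 33, 5 bp

MluI sites (ACGCGT) start at positions 136, 239.
MluI cuts after the first base of each site, so after positions 136, 239.
HindIII sites (AAGCTT) start at positions 103, 174.
HindIII cuts after the first base of each site, so after positions 103, 174.
Combined cut positions: 103, 136, 174, 239.
Linear molecule, 4 cuts → 5 fragments:
  1–103 → 103 bp
  104–136 → 33 bp
  137–174 → 38 bp
  175–239 → 65 bp
  240–244 → 5 bp
Sorted largest to smallest: 103, 65, 38, 33, 5 bp.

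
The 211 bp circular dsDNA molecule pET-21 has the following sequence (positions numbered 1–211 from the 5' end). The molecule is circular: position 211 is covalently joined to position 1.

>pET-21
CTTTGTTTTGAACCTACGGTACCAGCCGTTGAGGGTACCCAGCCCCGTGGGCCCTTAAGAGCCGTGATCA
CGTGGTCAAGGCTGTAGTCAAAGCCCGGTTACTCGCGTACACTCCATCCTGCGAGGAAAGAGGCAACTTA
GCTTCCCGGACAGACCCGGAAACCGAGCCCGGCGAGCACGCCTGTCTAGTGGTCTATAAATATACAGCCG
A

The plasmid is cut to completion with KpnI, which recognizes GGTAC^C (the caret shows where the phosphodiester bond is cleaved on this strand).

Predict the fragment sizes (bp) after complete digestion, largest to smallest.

KpnI sites (GGTACC) start at positions 18, 34.
KpnI cuts after base 5 of each site (before the last base), so after positions 22, 38.
Circular molecule, 2 cuts → 2 fragments:
  23–38 → 16 bp
  39–211 then 1–22 → 173 + 22 = 195 bp
Sorted largest to smallest: 195, 16 bp.

195, 16 bp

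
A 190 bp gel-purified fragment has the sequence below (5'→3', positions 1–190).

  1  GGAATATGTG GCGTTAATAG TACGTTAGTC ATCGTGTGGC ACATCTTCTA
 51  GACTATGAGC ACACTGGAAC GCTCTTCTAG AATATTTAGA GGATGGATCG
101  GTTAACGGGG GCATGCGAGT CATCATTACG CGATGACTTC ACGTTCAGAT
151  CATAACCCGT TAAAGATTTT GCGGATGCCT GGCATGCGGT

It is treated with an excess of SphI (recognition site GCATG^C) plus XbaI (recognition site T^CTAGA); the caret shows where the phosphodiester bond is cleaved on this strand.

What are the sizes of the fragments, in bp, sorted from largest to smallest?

SphI sites (GCATGC) start at positions 111, 182.
SphI cuts after base 5 of each site (before the last base), so after positions 115, 186.
XbaI sites (TCTAGA) start at positions 47, 76.
XbaI cuts after the first base of each site, so after positions 47, 76.
Combined cut positions: 47, 76, 115, 186.
Linear molecule, 4 cuts → 5 fragments:
  1–47 → 47 bp
  48–76 → 29 bp
  77–115 → 39 bp
  116–186 → 71 bp
  187–190 → 4 bp
Sorted largest to smallest: 71, 47, 39, 29, 4 bp.

71, 47, 39, 29, 4 bp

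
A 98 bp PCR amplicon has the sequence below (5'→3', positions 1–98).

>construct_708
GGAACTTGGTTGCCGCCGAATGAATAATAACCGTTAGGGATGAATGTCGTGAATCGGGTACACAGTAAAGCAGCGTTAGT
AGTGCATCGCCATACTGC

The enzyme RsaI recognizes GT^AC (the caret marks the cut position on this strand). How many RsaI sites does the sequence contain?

GTAC occurs starting at position 58.
RsaI cuts at 1 site.

1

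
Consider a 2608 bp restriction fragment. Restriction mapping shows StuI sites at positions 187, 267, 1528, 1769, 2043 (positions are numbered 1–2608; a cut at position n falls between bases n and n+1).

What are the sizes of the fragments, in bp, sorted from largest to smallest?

Linear molecule, 5 cuts → 6 fragments:
  187 − 0 = 187 bp
  267 − 187 = 80 bp
  1528 − 267 = 1261 bp
  1769 − 1528 = 241 bp
  2043 − 1769 = 274 bp
  2608 − 2043 = 565 bp
Sorted largest to smallest: 1261, 565, 274, 241, 187, 80 bp.

1261, 565, 274, 241, 187, 80 bp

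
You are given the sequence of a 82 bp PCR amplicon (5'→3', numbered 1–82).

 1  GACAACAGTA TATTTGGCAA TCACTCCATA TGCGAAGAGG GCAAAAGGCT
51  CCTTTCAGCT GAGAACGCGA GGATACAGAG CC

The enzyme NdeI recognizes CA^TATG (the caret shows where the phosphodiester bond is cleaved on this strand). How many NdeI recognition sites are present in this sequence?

CATATG occurs starting at position 27.
NdeI cuts at 1 site.

1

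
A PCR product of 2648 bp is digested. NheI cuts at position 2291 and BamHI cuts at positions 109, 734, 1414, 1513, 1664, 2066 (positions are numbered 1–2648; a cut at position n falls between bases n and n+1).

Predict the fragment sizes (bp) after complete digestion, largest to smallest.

Combined cut positions (sorted): 109, 734, 1414, 1513, 1664, 2066, 2291.
Linear molecule, 7 cuts → 8 fragments:
  109 − 0 = 109 bp
  734 − 109 = 625 bp
  1414 − 734 = 680 bp
  1513 − 1414 = 99 bp
  1664 − 1513 = 151 bp
  2066 − 1664 = 402 bp
  2291 − 2066 = 225 bp
  2648 − 2291 = 357 bp
Sorted largest to smallest: 680, 625, 402, 357, 225, 151, 109, 99 bp.

680, 625, 402, 357, 225, 151, 109, 99 bp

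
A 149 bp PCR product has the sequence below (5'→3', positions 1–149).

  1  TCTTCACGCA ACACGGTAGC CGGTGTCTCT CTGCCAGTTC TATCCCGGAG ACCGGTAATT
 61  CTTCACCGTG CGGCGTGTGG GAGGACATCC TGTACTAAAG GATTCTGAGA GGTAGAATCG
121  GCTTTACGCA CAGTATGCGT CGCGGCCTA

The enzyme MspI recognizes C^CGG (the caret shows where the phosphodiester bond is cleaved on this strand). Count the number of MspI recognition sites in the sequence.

3

CCGG occurs starting at positions 20, 45, 52.
MspI cuts at 3 sites.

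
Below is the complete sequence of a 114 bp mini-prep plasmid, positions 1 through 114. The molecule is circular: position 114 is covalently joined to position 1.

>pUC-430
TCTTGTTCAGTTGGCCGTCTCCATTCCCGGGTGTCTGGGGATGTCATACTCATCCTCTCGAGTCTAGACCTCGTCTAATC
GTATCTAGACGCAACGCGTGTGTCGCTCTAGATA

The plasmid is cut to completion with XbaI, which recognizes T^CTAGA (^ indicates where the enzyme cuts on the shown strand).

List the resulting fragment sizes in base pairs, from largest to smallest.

70, 23, 21 bp

XbaI sites (TCTAGA) start at positions 63, 84, 107.
XbaI cuts after the first base of each site, so after positions 63, 84, 107.
Circular molecule, 3 cuts → 3 fragments:
  64–84 → 21 bp
  85–107 → 23 bp
  108–114 then 1–63 → 7 + 63 = 70 bp
Sorted largest to smallest: 70, 23, 21 bp.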